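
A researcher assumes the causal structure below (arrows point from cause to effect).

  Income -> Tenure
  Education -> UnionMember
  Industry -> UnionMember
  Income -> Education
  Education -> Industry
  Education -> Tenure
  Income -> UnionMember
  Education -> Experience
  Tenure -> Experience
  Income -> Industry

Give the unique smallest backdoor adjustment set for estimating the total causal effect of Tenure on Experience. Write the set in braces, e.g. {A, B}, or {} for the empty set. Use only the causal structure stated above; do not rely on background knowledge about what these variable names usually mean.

{Education}

Variables eligible for adjustment (non-descendants of Tenure, excluding Tenure and Experience): {Education, Income, Industry, UnionMember}.
Backdoor paths from Tenure to Experience:
  P1: Tenure <- Income -> Education -> Experience
  P2: Tenure <- Income -> Industry <- Education -> Experience
  P3: Tenure <- Income -> Industry -> UnionMember <- Education -> Experience
  P4: Tenure <- Income -> UnionMember <- Education -> Experience
  P5: Tenure <- Income -> UnionMember <- Industry <- Education -> Experience
  P6: Tenure <- Education -> Experience
The empty set is not sufficient: P1 (Tenure <- Income -> Education -> Experience) has no collider blocking it and no conditioned non-collider, so it is open.
Try {Education}:
  P1: blocked at chain node Education ∈ conditioning set.
  P2: blocked at collider Industry (neither it nor any descendant is in the conditioning set).
  P3: blocked at collider UnionMember (neither it nor any descendant is in the conditioning set).
  P4: blocked at collider UnionMember (neither it nor any descendant is in the conditioning set).
  P5: blocked at collider UnionMember (neither it nor any descendant is in the conditioning set).
  P6: blocked at fork node Education ∈ conditioning set.
{Education} contains no descendant of Tenure and blocks every backdoor path.
No other singleton works — e.g. {Income} leaves P6 open — so {Education} is the unique smallest valid adjustment set.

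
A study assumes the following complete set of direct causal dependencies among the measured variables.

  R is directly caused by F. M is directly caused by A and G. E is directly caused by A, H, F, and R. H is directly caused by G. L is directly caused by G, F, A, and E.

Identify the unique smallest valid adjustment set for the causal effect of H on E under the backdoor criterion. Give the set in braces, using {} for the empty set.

{}

Variables eligible for adjustment (non-descendants of H, excluding H and E): {A, F, G, M, R}.
Backdoor paths from H to E:
  P1: H <- G -> L <- A -> E
  P2: H <- G -> L <- F -> R -> E
  P3: H <- G -> L <- F -> E
  P4: H <- G -> L <- E
  P5: H <- G -> M <- A -> E
  P6: H <- G -> M <- A -> L <- F -> R -> E
  P7: H <- G -> M <- A -> L <- F -> E
  P8: H <- G -> M <- A -> L <- E
Each backdoor path contains an unconditioned collider, so every path is already blocked with the empty conditioning set:
  P1: blocked at collider L (neither it nor any descendant is in the conditioning set).
  P2: blocked at collider L (neither it nor any descendant is in the conditioning set).
  P3: blocked at collider L (neither it nor any descendant is in the conditioning set).
  P4: blocked at collider L (neither it nor any descendant is in the conditioning set).
  P5: blocked at collider M (neither it nor any descendant is in the conditioning set).
  P6: blocked at collider M (neither it nor any descendant is in the conditioning set).
  P7: blocked at collider M (neither it nor any descendant is in the conditioning set).
  P8: blocked at collider M (neither it nor any descendant is in the conditioning set).
The empty set is therefore the unique smallest valid set.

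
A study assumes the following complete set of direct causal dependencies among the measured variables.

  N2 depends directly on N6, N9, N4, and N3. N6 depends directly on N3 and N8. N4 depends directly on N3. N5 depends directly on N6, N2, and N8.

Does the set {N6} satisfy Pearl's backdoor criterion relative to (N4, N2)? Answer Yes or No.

Backdoor paths from N4 to N2 (paths whose first edge points into N4):
  P1: N4 <- N3 -> N6 <- N8 -> N5 <- N2
  P2: N4 <- N3 -> N6 -> N2
  P3: N4 <- N3 -> N6 -> N5 <- N2
  P4: N4 <- N3 -> N2
Condition 1 (no descendant of N4 in the set): holds — descendants of N4 are {N2, N5}; none are in {N6}.
Condition 2 (every backdoor path blocked by {N6}):
  P1: blocked at collider N5 (neither it nor any descendant is in the conditioning set).
  P2: blocked at chain node N6 ∈ conditioning set.
  P3: blocked at chain node N6 ∈ conditioning set.
  P4: open — no interior node is in the conditioning set.
{N6} does not satisfy the backdoor criterion.

No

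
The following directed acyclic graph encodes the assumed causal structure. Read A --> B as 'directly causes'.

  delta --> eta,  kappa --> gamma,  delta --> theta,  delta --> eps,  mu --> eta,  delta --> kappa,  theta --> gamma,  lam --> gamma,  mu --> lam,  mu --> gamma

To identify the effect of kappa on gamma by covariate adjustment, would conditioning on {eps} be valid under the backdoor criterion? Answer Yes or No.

No

Backdoor paths from kappa to gamma (paths whose first edge points into kappa):
  P1: kappa <- delta -> theta -> gamma
  P2: kappa <- delta -> eta <- mu -> lam -> gamma
  P3: kappa <- delta -> eta <- mu -> gamma
Condition 1 (no descendant of kappa in the set): holds — descendants of kappa are {gamma}; none are in {eps}.
Condition 2 (every backdoor path blocked by {eps}):
  P1: open — no interior node is in the conditioning set.
  P2: blocked at collider eta (neither it nor any descendant is in the conditioning set).
  P3: blocked at collider eta (neither it nor any descendant is in the conditioning set).
{eps} does not satisfy the backdoor criterion.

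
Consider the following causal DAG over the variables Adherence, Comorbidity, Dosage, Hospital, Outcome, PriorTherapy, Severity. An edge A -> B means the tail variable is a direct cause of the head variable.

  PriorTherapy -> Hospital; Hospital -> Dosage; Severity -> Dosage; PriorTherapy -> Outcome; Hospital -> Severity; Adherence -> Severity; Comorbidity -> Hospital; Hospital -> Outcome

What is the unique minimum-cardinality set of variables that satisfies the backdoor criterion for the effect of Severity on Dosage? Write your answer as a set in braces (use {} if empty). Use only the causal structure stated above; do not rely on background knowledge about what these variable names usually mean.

Variables eligible for adjustment (non-descendants of Severity, excluding Severity and Dosage): {Adherence, Comorbidity, Hospital, Outcome, PriorTherapy}.
Backdoor paths from Severity to Dosage:
  P1: Severity <- Hospital -> Dosage
The empty set is not sufficient: P1 (Severity <- Hospital -> Dosage) has no collider blocking it and no conditioned non-collider, so it is open.
Try {Hospital}:
  P1: blocked at fork node Hospital ∈ conditioning set.
{Hospital} contains no descendant of Severity and blocks every backdoor path.
No other singleton works — e.g. {PriorTherapy} leaves P1 open — so {Hospital} is the unique smallest valid adjustment set.

{Hospital}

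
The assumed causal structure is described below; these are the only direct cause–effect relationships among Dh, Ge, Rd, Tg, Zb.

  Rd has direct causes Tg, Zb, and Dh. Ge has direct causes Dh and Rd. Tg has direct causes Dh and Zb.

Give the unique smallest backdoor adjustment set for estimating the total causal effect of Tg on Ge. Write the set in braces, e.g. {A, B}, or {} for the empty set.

{Dh, Zb}

Variables eligible for adjustment (non-descendants of Tg, excluding Tg and Ge): {Dh, Zb}.
Backdoor paths from Tg to Ge:
  P1: Tg <- Dh -> Rd -> Ge
  P2: Tg <- Dh -> Ge
  P3: Tg <- Zb -> Rd <- Dh -> Ge
  P4: Tg <- Zb -> Rd -> Ge
The empty set is not sufficient: P1 (Tg <- Dh -> Rd -> Ge) has no collider blocking it and no conditioned non-collider, so it is open.
Try {Dh, Zb}:
  P1: blocked at fork node Dh ∈ conditioning set.
  P2: blocked at fork node Dh ∈ conditioning set.
  P3: blocked at fork node Zb ∈ conditioning set.
  P4: blocked at fork node Zb ∈ conditioning set.
{Dh, Zb} contains no descendant of Tg and blocks every backdoor path.
Every element of {Dh, Zb} is needed (dropping Dh leaves P1 open; dropping Zb leaves P4 open), so no proper subset is valid.
Among all size-2 subsets of the eligible variables, only {Dh, Zb} blocks every backdoor path, so it is the unique smallest valid adjustment set.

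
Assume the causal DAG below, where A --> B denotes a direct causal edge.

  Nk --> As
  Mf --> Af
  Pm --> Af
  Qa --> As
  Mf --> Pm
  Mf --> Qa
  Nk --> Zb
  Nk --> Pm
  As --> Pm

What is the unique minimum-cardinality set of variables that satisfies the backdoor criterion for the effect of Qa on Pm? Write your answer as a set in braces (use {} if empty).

{Mf}

Variables eligible for adjustment (non-descendants of Qa, excluding Qa and Pm): {Mf, Nk, Zb}.
Backdoor paths from Qa to Pm:
  P1: Qa <- Mf -> Pm
  P2: Qa <- Mf -> Af <- Pm
The empty set is not sufficient: P1 (Qa <- Mf -> Pm) has no collider blocking it and no conditioned non-collider, so it is open.
Try {Mf}:
  P1: blocked at fork node Mf ∈ conditioning set.
  P2: blocked at fork node Mf ∈ conditioning set.
{Mf} contains no descendant of Qa and blocks every backdoor path.
No other singleton works — e.g. {Nk} leaves P1 open — so {Mf} is the unique smallest valid adjustment set.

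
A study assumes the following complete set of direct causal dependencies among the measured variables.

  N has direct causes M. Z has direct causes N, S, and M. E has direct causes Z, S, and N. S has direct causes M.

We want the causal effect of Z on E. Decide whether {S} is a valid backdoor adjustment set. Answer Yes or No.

Backdoor paths from Z to E (paths whose first edge points into Z):
  P1: Z <- M -> S -> E
  P2: Z <- M -> N -> E
  P3: Z <- S <- M -> N -> E
  P4: Z <- S -> E
  P5: Z <- N <- M -> S -> E
  P6: Z <- N -> E
Condition 1 (no descendant of Z in the set): holds — descendants of Z are {E}; none are in {S}.
Condition 2 (every backdoor path blocked by {S}):
  P1: blocked at chain node S ∈ conditioning set.
  P2: open — no interior node is in the conditioning set.
  P3: blocked at chain node S ∈ conditioning set.
  P4: blocked at fork node S ∈ conditioning set.
  P5: blocked at chain node S ∈ conditioning set.
  P6: open — no interior node is in the conditioning set.
{S} does not satisfy the backdoor criterion.

No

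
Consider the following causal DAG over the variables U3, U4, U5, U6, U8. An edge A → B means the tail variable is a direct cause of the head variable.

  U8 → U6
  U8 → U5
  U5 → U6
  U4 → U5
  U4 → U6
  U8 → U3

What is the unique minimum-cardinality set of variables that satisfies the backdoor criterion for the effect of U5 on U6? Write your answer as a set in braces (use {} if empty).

Variables eligible for adjustment (non-descendants of U5, excluding U5 and U6): {U3, U4, U8}.
Backdoor paths from U5 to U6:
  P1: U5 <- U8 -> U6
  P2: U5 <- U4 -> U6
The empty set is not sufficient: P1 (U5 <- U8 -> U6) has no collider blocking it and no conditioned non-collider, so it is open.
Try {U4, U8}:
  P1: blocked at fork node U8 ∈ conditioning set.
  P2: blocked at fork node U4 ∈ conditioning set.
{U4, U8} contains no descendant of U5 and blocks every backdoor path.
Every element of {U4, U8} is needed (dropping U4 leaves P2 open; dropping U8 leaves P1 open), so no proper subset is valid.
Among all size-2 subsets of the eligible variables, only {U4, U8} blocks every backdoor path, so it is the unique smallest valid adjustment set.

{U4, U8}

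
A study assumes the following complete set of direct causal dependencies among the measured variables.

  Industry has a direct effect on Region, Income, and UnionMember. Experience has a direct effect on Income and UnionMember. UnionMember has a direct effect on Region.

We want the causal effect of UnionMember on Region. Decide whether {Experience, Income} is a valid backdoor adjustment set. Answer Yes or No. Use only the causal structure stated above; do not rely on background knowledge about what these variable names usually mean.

No

Backdoor paths from UnionMember to Region (paths whose first edge points into UnionMember):
  P1: UnionMember <- Experience -> Income <- Industry -> Region
  P2: UnionMember <- Industry -> Region
Condition 1 (no descendant of UnionMember in the set): holds — descendants of UnionMember are {Region}; none are in {Experience, Income}.
Condition 2 (every backdoor path blocked by {Experience, Income}):
  P1: blocked at fork node Experience ∈ conditioning set.
  P2: open — no interior node is in the conditioning set.
{Experience, Income} does not satisfy the backdoor criterion.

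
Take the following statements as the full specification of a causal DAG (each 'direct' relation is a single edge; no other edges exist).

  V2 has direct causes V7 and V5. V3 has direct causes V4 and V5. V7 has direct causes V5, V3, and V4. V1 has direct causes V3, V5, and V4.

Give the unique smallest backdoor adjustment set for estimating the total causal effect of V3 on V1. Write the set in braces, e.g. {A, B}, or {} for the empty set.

{V4, V5}

Variables eligible for adjustment (non-descendants of V3, excluding V3 and V1): {V4, V5}.
Backdoor paths from V3 to V1:
  P1: V3 <- V4 -> V7 <- V5 -> V1
  P2: V3 <- V4 -> V7 -> V2 <- V5 -> V1
  P3: V3 <- V4 -> V1
  P4: V3 <- V5 -> V7 <- V4 -> V1
  P5: V3 <- V5 -> V1
  P6: V3 <- V5 -> V2 <- V7 <- V4 -> V1
The empty set is not sufficient: P3 (V3 <- V4 -> V1) has no collider blocking it and no conditioned non-collider, so it is open.
Try {V4, V5}:
  P1: blocked at fork node V4 ∈ conditioning set.
  P2: blocked at fork node V4 ∈ conditioning set.
  P3: blocked at fork node V4 ∈ conditioning set.
  P4: blocked at fork node V5 ∈ conditioning set.
  P5: blocked at fork node V5 ∈ conditioning set.
  P6: blocked at fork node V5 ∈ conditioning set.
{V4, V5} contains no descendant of V3 and blocks every backdoor path.
Every element of {V4, V5} is needed (dropping V4 leaves P3 open; dropping V5 leaves P5 open), so no proper subset is valid.
Among all size-2 subsets of the eligible variables, only {V4, V5} blocks every backdoor path, so it is the unique smallest valid adjustment set.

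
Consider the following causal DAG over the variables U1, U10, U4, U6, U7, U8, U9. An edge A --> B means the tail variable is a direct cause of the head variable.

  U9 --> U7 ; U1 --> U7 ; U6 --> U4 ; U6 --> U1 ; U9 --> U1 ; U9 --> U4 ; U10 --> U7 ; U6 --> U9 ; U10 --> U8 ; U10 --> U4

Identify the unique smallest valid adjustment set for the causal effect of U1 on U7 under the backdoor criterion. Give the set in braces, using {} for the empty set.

{U9}

Variables eligible for adjustment (non-descendants of U1, excluding U1 and U7): {U10, U4, U6, U8, U9}.
Backdoor paths from U1 to U7:
  P1: U1 <- U6 -> U9 -> U4 <- U10 -> U7
  P2: U1 <- U6 -> U9 -> U7
  P3: U1 <- U6 -> U4 <- U10 -> U7
  P4: U1 <- U6 -> U4 <- U9 -> U7
  P5: U1 <- U9 <- U6 -> U4 <- U10 -> U7
  P6: U1 <- U9 -> U4 <- U10 -> U7
  P7: U1 <- U9 -> U7
The empty set is not sufficient: P2 (U1 <- U6 -> U9 -> U7) has no collider blocking it and no conditioned non-collider, so it is open.
Try {U9}:
  P1: blocked at chain node U9 ∈ conditioning set.
  P2: blocked at chain node U9 ∈ conditioning set.
  P3: blocked at collider U4 (neither it nor any descendant is in the conditioning set).
  P4: blocked at collider U4 (neither it nor any descendant is in the conditioning set).
  P5: blocked at chain node U9 ∈ conditioning set.
  P6: blocked at fork node U9 ∈ conditioning set.
  P7: blocked at fork node U9 ∈ conditioning set.
{U9} contains no descendant of U1 and blocks every backdoor path.
No other singleton works — e.g. {U6} leaves P7 open — so {U9} is the unique smallest valid adjustment set.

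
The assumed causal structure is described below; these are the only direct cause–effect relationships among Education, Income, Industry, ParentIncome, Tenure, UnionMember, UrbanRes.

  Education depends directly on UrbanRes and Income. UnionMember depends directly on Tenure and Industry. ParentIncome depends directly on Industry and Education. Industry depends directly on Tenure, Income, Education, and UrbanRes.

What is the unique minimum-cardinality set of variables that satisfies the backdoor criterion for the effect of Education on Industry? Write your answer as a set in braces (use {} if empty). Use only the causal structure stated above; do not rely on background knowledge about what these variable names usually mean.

Variables eligible for adjustment (non-descendants of Education, excluding Education and Industry): {Income, Tenure, UrbanRes}.
Backdoor paths from Education to Industry:
  P1: Education <- UrbanRes -> Industry
  P2: Education <- Income -> Industry
The empty set is not sufficient: P1 (Education <- UrbanRes -> Industry) has no collider blocking it and no conditioned non-collider, so it is open.
Try {Income, UrbanRes}:
  P1: blocked at fork node UrbanRes ∈ conditioning set.
  P2: blocked at fork node Income ∈ conditioning set.
{Income, UrbanRes} contains no descendant of Education and blocks every backdoor path.
Every element of {Income, UrbanRes} is needed (dropping Income leaves P2 open; dropping UrbanRes leaves P1 open), so no proper subset is valid.
Among all size-2 subsets of the eligible variables, only {Income, UrbanRes} blocks every backdoor path, so it is the unique smallest valid adjustment set.

{Income, UrbanRes}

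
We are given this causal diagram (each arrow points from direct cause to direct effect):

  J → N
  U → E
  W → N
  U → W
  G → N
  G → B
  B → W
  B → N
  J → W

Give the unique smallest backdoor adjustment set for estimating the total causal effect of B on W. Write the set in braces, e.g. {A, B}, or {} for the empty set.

{}

Variables eligible for adjustment (non-descendants of B, excluding B and W): {E, G, J, U}.
Backdoor paths from B to W:
  P1: B <- G -> N <- J -> W
  P2: B <- G -> N <- W
Each backdoor path contains an unconditioned collider, so every path is already blocked with the empty conditioning set:
  P1: blocked at collider N (neither it nor any descendant is in the conditioning set).
  P2: blocked at collider N (neither it nor any descendant is in the conditioning set).
The empty set is therefore the unique smallest valid set.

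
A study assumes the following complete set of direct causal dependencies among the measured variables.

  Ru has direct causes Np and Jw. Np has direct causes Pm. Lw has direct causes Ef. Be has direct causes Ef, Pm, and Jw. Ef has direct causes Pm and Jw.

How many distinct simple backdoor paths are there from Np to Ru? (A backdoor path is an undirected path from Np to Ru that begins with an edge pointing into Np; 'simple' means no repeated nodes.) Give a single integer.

4

A backdoor path from Np to Ru is any simple undirected path whose first edge points into Np (i.e. leaves Np via a parent).
Parents of Np: {Pm}.
Enumerating:
  P1: Np <- Pm -> Ef <- Jw -> Ru
  P2: Np <- Pm -> Ef -> Be <- Jw -> Ru
  P3: Np <- Pm -> Be <- Jw -> Ru
  P4: Np <- Pm -> Be <- Ef <- Jw -> Ru
That exhausts the simple backdoor paths. Count: 4.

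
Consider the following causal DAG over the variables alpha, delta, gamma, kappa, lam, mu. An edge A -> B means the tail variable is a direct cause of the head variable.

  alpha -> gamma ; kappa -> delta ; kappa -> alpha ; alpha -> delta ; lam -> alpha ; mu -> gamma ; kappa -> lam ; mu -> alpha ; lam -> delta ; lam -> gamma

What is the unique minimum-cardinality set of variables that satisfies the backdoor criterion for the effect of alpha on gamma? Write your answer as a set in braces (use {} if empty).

{lam, mu}

Variables eligible for adjustment (non-descendants of alpha, excluding alpha and gamma): {kappa, lam, mu}.
Backdoor paths from alpha to gamma:
  P1: alpha <- kappa -> lam -> gamma
  P2: alpha <- kappa -> delta <- lam -> gamma
  P3: alpha <- mu -> gamma
  P4: alpha <- lam -> gamma
The empty set is not sufficient: P1 (alpha <- kappa -> lam -> gamma) has no collider blocking it and no conditioned non-collider, so it is open.
Try {lam, mu}:
  P1: blocked at chain node lam ∈ conditioning set.
  P2: blocked at collider delta (neither it nor any descendant is in the conditioning set).
  P3: blocked at fork node mu ∈ conditioning set.
  P4: blocked at fork node lam ∈ conditioning set.
{lam, mu} contains no descendant of alpha and blocks every backdoor path.
Every element of {lam, mu} is needed (dropping lam leaves P1 open; dropping mu leaves P3 open), so no proper subset is valid.
Among all size-2 subsets of the eligible variables, only {lam, mu} blocks every backdoor path, so it is the unique smallest valid adjustment set.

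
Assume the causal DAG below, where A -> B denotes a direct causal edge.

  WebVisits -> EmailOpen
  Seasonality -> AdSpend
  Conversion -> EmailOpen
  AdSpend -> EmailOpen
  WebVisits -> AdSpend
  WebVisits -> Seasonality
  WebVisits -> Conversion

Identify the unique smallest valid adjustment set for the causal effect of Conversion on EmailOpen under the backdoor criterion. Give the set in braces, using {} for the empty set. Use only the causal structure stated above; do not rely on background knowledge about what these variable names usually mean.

Variables eligible for adjustment (non-descendants of Conversion, excluding Conversion and EmailOpen): {AdSpend, Seasonality, WebVisits}.
Backdoor paths from Conversion to EmailOpen:
  P1: Conversion <- WebVisits -> Seasonality -> AdSpend -> EmailOpen
  P2: Conversion <- WebVisits -> AdSpend -> EmailOpen
  P3: Conversion <- WebVisits -> EmailOpen
The empty set is not sufficient: P1 (Conversion <- WebVisits -> Seasonality -> AdSpend -> EmailOpen) has no collider blocking it and no conditioned non-collider, so it is open.
Try {WebVisits}:
  P1: blocked at fork node WebVisits ∈ conditioning set.
  P2: blocked at fork node WebVisits ∈ conditioning set.
  P3: blocked at fork node WebVisits ∈ conditioning set.
{WebVisits} contains no descendant of Conversion and blocks every backdoor path.
No other singleton works — e.g. {Seasonality} leaves P2 open — so {WebVisits} is the unique smallest valid adjustment set.

{WebVisits}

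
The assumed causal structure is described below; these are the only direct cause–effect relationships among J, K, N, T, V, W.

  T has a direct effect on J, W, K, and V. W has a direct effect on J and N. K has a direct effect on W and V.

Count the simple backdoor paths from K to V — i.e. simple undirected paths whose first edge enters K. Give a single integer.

A backdoor path from K to V is any simple undirected path whose first edge points into K (i.e. leaves K via a parent).
Parents of K: {T}.
Enumerating:
  P1: K <- T -> V
That exhausts the simple backdoor paths. Count: 1.

1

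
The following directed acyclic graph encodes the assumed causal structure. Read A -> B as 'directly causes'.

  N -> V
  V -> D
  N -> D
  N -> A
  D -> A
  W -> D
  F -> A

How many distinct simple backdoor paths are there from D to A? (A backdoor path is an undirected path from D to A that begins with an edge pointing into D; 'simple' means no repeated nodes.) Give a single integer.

2

A backdoor path from D to A is any simple undirected path whose first edge points into D (i.e. leaves D via a parent).
Parents of D: {N, V, W}.
Enumerating:
  P1: D <- N -> A
  P2: D <- V <- N -> A
That exhausts the simple backdoor paths. Count: 2.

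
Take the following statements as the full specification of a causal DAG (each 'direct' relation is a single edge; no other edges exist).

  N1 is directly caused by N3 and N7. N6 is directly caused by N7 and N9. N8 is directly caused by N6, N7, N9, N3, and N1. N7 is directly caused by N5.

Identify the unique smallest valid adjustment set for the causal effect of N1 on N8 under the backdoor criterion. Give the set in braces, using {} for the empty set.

{N3, N7}

Variables eligible for adjustment (non-descendants of N1, excluding N1 and N8): {N3, N5, N6, N7, N9}.
Backdoor paths from N1 to N8:
  P1: N1 <- N3 -> N8
  P2: N1 <- N7 -> N6 <- N9 -> N8
  P3: N1 <- N7 -> N6 -> N8
  P4: N1 <- N7 -> N8
The empty set is not sufficient: P1 (N1 <- N3 -> N8) has no collider blocking it and no conditioned non-collider, so it is open.
Try {N3, N7}:
  P1: blocked at fork node N3 ∈ conditioning set.
  P2: blocked at fork node N7 ∈ conditioning set.
  P3: blocked at fork node N7 ∈ conditioning set.
  P4: blocked at fork node N7 ∈ conditioning set.
{N3, N7} contains no descendant of N1 and blocks every backdoor path.
Every element of {N3, N7} is needed (dropping N3 leaves P1 open; dropping N7 leaves P3 open), so no proper subset is valid.
Among all size-2 subsets of the eligible variables, only {N3, N7} blocks every backdoor path, so it is the unique smallest valid adjustment set.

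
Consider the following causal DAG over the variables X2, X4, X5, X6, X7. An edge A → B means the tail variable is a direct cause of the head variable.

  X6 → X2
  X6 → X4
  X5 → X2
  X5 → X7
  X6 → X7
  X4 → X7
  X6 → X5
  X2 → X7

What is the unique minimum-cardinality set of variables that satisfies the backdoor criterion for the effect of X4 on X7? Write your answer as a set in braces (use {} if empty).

{X6}

Variables eligible for adjustment (non-descendants of X4, excluding X4 and X7): {X2, X5, X6}.
Backdoor paths from X4 to X7:
  P1: X4 <- X6 -> X5 -> X2 -> X7
  P2: X4 <- X6 -> X5 -> X7
  P3: X4 <- X6 -> X2 <- X5 -> X7
  P4: X4 <- X6 -> X2 -> X7
  P5: X4 <- X6 -> X7
The empty set is not sufficient: P1 (X4 <- X6 -> X5 -> X2 -> X7) has no collider blocking it and no conditioned non-collider, so it is open.
Try {X6}:
  P1: blocked at fork node X6 ∈ conditioning set.
  P2: blocked at fork node X6 ∈ conditioning set.
  P3: blocked at fork node X6 ∈ conditioning set.
  P4: blocked at fork node X6 ∈ conditioning set.
  P5: blocked at fork node X6 ∈ conditioning set.
{X6} contains no descendant of X4 and blocks every backdoor path.
No other singleton works — e.g. {X5} leaves P4 open — so {X6} is the unique smallest valid adjustment set.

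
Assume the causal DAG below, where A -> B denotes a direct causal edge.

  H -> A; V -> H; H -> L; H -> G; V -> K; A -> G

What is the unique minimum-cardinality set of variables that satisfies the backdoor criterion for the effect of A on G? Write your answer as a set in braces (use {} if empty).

{H}

Variables eligible for adjustment (non-descendants of A, excluding A and G): {H, K, L, V}.
Backdoor paths from A to G:
  P1: A <- H -> G
The empty set is not sufficient: P1 (A <- H -> G) has no collider blocking it and no conditioned non-collider, so it is open.
Try {H}:
  P1: blocked at fork node H ∈ conditioning set.
{H} contains no descendant of A and blocks every backdoor path.
No other singleton works — e.g. {V} leaves P1 open — so {H} is the unique smallest valid adjustment set.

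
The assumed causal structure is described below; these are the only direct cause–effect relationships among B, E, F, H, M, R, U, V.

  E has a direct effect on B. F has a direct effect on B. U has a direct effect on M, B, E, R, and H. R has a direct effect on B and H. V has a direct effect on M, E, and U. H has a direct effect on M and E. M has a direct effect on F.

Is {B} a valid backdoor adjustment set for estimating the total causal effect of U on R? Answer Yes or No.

Backdoor paths from U to R (paths whose first edge points into U):
  P1: U <- V -> E <- H <- R
  P2: U <- V -> E <- H -> M -> F -> B <- R
  P3: U <- V -> E -> B <- R
  P4: U <- V -> E -> B <- F <- M <- H <- R
  P5: U <- V -> M <- H <- R
  P6: U <- V -> M <- H -> E -> B <- R
  P7: U <- V -> M -> F -> B <- R
  P8: U <- V -> M -> F -> B <- E <- H <- R
Condition 1 (no descendant of U in the set): FAILS — B is a descendant of U.
Condition 2 (every backdoor path blocked by {B}):
  P1: open — collider(s) E are conditioned on (or have a conditioned descendant) and no non-collider on the path is in the set.
  P2: open — collider(s) E, B are conditioned on (or have a conditioned descendant) and no non-collider on the path is in the set.
  P3: open — collider(s) B are conditioned on (or have a conditioned descendant) and no non-collider on the path is in the set.
  P4: open — collider(s) B are conditioned on (or have a conditioned descendant) and no non-collider on the path is in the set.
  P5: open — collider(s) M are conditioned on (or have a conditioned descendant) and no non-collider on the path is in the set.
  P6: open — collider(s) M, B are conditioned on (or have a conditioned descendant) and no non-collider on the path is in the set.
  P7: open — collider(s) B are conditioned on (or have a conditioned descendant) and no non-collider on the path is in the set.
  P8: open — collider(s) B are conditioned on (or have a conditioned descendant) and no non-collider on the path is in the set.
{B} does not satisfy the backdoor criterion.

No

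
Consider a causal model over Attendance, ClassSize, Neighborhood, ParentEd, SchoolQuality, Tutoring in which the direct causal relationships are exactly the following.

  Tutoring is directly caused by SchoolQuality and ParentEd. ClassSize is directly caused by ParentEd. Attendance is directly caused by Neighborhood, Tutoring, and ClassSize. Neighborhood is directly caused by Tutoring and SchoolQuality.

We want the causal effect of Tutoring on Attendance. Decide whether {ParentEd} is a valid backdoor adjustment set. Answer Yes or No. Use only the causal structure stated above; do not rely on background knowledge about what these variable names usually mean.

Backdoor paths from Tutoring to Attendance (paths whose first edge points into Tutoring):
  P1: Tutoring <- ParentEd -> ClassSize -> Attendance
  P2: Tutoring <- SchoolQuality -> Neighborhood -> Attendance
Condition 1 (no descendant of Tutoring in the set): holds — descendants of Tutoring are {Attendance, Neighborhood}; none are in {ParentEd}.
Condition 2 (every backdoor path blocked by {ParentEd}):
  P1: blocked at fork node ParentEd ∈ conditioning set.
  P2: open — no interior node is in the conditioning set.
{ParentEd} does not satisfy the backdoor criterion.

No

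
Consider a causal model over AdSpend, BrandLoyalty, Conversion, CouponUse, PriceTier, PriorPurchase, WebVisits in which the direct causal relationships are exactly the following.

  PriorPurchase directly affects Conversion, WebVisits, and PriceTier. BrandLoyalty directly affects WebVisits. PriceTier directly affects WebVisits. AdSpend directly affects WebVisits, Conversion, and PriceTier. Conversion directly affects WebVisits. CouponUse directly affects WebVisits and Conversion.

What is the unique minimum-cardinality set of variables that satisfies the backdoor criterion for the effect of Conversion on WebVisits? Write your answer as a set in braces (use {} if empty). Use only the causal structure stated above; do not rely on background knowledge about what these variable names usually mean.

Variables eligible for adjustment (non-descendants of Conversion, excluding Conversion and WebVisits): {AdSpend, BrandLoyalty, CouponUse, PriceTier, PriorPurchase}.
Backdoor paths from Conversion to WebVisits:
  P1: Conversion <- PriorPurchase -> PriceTier <- AdSpend -> WebVisits
  P2: Conversion <- PriorPurchase -> PriceTier -> WebVisits
  P3: Conversion <- PriorPurchase -> WebVisits
  P4: Conversion <- AdSpend -> PriceTier <- PriorPurchase -> WebVisits
  P5: Conversion <- AdSpend -> PriceTier -> WebVisits
  P6: Conversion <- AdSpend -> WebVisits
  P7: Conversion <- CouponUse -> WebVisits
The empty set is not sufficient: P2 (Conversion <- PriorPurchase -> PriceTier -> WebVisits) has no collider blocking it and no conditioned non-collider, so it is open.
Try {AdSpend, CouponUse, PriorPurchase}:
  P1: blocked at fork node PriorPurchase ∈ conditioning set.
  P2: blocked at fork node PriorPurchase ∈ conditioning set.
  P3: blocked at fork node PriorPurchase ∈ conditioning set.
  P4: blocked at fork node AdSpend ∈ conditioning set.
  P5: blocked at fork node AdSpend ∈ conditioning set.
  P6: blocked at fork node AdSpend ∈ conditioning set.
  P7: blocked at fork node CouponUse ∈ conditioning set.
{AdSpend, CouponUse, PriorPurchase} contains no descendant of Conversion and blocks every backdoor path.
Every element of {AdSpend, CouponUse, PriorPurchase} is needed (dropping AdSpend leaves P5 open; dropping CouponUse leaves P7 open; dropping PriorPurchase leaves P2 open), so no proper subset is valid.
Among all size-3 subsets of the eligible variables, only {AdSpend, CouponUse, PriorPurchase} blocks every backdoor path, so it is the unique smallest valid adjustment set.

{AdSpend, CouponUse, PriorPurchase}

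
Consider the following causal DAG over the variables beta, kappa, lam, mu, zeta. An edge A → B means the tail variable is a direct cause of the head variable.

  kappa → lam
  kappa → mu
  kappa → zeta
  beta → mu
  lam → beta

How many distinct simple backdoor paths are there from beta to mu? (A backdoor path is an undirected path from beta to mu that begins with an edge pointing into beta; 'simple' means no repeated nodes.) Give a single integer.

A backdoor path from beta to mu is any simple undirected path whose first edge points into beta (i.e. leaves beta via a parent).
Parents of beta: {lam}.
Enumerating:
  P1: beta <- lam <- kappa -> mu
That exhausts the simple backdoor paths. Count: 1.

1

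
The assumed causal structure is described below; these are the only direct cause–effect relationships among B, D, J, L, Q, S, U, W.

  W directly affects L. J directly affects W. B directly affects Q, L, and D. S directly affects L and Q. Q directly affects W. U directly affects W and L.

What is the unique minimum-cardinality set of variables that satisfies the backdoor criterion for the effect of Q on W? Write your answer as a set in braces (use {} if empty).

Variables eligible for adjustment (non-descendants of Q, excluding Q and W): {B, D, J, S, U}.
Backdoor paths from Q to W:
  P1: Q <- B -> L <- U -> W
  P2: Q <- B -> L <- W
  P3: Q <- S -> L <- U -> W
  P4: Q <- S -> L <- W
Each backdoor path contains an unconditioned collider, so every path is already blocked with the empty conditioning set:
  P1: blocked at collider L (neither it nor any descendant is in the conditioning set).
  P2: blocked at collider L (neither it nor any descendant is in the conditioning set).
  P3: blocked at collider L (neither it nor any descendant is in the conditioning set).
  P4: blocked at collider L (neither it nor any descendant is in the conditioning set).
The empty set is therefore the unique smallest valid set.

{}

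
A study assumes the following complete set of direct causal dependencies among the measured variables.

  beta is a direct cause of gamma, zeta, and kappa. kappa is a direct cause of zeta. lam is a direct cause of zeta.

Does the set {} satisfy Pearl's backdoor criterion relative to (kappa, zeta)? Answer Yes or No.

No

Backdoor paths from kappa to zeta (paths whose first edge points into kappa):
  P1: kappa <- beta -> zeta
Condition 1 (no descendant of kappa in the set): holds — descendants of kappa are {zeta}; none are in {}.
Condition 2 (every backdoor path blocked by {}):
  P1: open — no interior node is in the conditioning set.
{} does not satisfy the backdoor criterion.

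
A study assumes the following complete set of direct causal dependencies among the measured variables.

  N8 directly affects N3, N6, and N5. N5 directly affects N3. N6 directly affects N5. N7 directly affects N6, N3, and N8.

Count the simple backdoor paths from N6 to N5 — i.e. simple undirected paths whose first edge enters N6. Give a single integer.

7

A backdoor path from N6 to N5 is any simple undirected path whose first edge points into N6 (i.e. leaves N6 via a parent).
Parents of N6: {N7, N8}.
Enumerating:
  P1: N6 <- N7 -> N8 -> N5
  P2: N6 <- N7 -> N8 -> N3 <- N5
  P3: N6 <- N7 -> N3 <- N8 -> N5
  P4: N6 <- N7 -> N3 <- N5
  P5: N6 <- N8 <- N7 -> N3 <- N5
  P6: N6 <- N8 -> N5
  P7: N6 <- N8 -> N3 <- N5
That exhausts the simple backdoor paths. Count: 7.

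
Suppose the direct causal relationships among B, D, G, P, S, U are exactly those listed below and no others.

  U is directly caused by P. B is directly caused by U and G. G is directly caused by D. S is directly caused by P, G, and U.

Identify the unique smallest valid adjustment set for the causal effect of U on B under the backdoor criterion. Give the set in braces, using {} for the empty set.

{}

Variables eligible for adjustment (non-descendants of U, excluding U and B): {D, G, P}.
Backdoor paths from U to B:
  P1: U <- P -> S <- G -> B
Each backdoor path contains an unconditioned collider, so every path is already blocked with the empty conditioning set:
  P1: blocked at collider S (neither it nor any descendant is in the conditioning set).
The empty set is therefore the unique smallest valid set.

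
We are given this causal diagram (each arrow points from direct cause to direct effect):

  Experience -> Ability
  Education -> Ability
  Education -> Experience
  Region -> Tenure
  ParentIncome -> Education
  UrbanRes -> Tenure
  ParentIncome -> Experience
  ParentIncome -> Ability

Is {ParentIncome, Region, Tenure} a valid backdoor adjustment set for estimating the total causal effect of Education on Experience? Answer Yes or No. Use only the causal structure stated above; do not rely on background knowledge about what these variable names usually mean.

Yes

Backdoor paths from Education to Experience (paths whose first edge points into Education):
  P1: Education <- ParentIncome -> Experience
  P2: Education <- ParentIncome -> Ability <- Experience
Condition 1 (no descendant of Education in the set): holds — descendants of Education are {Ability, Experience}; none are in {ParentIncome, Region, Tenure}.
Condition 2 (every backdoor path blocked by {ParentIncome, Region, Tenure}):
  P1: blocked at fork node ParentIncome ∈ conditioning set.
  P2: blocked at fork node ParentIncome ∈ conditioning set.
{ParentIncome, Region, Tenure} satisfies the backdoor criterion.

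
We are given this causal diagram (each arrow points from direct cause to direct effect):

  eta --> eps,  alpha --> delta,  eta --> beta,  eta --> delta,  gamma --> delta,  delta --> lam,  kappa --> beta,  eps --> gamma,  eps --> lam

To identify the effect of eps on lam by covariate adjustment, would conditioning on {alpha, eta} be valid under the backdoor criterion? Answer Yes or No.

Backdoor paths from eps to lam (paths whose first edge points into eps):
  P1: eps <- eta -> delta -> lam
Condition 1 (no descendant of eps in the set): holds — descendants of eps are {delta, gamma, lam}; none are in {alpha, eta}.
Condition 2 (every backdoor path blocked by {alpha, eta}):
  P1: blocked at fork node eta ∈ conditioning set.
{alpha, eta} satisfies the backdoor criterion.

Yes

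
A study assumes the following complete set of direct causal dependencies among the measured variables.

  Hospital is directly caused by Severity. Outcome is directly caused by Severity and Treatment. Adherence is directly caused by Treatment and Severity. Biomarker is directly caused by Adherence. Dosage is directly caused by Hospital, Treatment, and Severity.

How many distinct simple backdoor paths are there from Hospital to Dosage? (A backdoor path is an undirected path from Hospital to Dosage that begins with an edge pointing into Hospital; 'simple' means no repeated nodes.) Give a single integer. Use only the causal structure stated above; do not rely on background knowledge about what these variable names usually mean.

3

A backdoor path from Hospital to Dosage is any simple undirected path whose first edge points into Hospital (i.e. leaves Hospital via a parent).
Parents of Hospital: {Severity}.
Enumerating:
  P1: Hospital <- Severity -> Outcome <- Treatment -> Dosage
  P2: Hospital <- Severity -> Adherence <- Treatment -> Dosage
  P3: Hospital <- Severity -> Dosage
That exhausts the simple backdoor paths. Count: 3.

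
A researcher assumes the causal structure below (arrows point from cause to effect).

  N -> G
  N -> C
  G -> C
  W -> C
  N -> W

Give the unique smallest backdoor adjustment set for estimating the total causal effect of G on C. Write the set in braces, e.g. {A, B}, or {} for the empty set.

{N}

Variables eligible for adjustment (non-descendants of G, excluding G and C): {N, W}.
Backdoor paths from G to C:
  P1: G <- N -> W -> C
  P2: G <- N -> C
The empty set is not sufficient: P1 (G <- N -> W -> C) has no collider blocking it and no conditioned non-collider, so it is open.
Try {N}:
  P1: blocked at fork node N ∈ conditioning set.
  P2: blocked at fork node N ∈ conditioning set.
{N} contains no descendant of G and blocks every backdoor path.
No other singleton works — e.g. {W} leaves P2 open — so {N} is the unique smallest valid adjustment set.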